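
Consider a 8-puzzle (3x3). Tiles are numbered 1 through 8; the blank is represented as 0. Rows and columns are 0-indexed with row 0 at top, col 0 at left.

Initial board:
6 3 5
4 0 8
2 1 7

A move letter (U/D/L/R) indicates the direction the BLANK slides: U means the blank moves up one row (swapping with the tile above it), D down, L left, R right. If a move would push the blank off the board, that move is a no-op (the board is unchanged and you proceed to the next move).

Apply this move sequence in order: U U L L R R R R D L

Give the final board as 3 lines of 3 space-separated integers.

Answer: 6 5 8
4 0 3
2 1 7

Derivation:
After move 1 (U):
6 0 5
4 3 8
2 1 7

After move 2 (U):
6 0 5
4 3 8
2 1 7

After move 3 (L):
0 6 5
4 3 8
2 1 7

After move 4 (L):
0 6 5
4 3 8
2 1 7

After move 5 (R):
6 0 5
4 3 8
2 1 7

After move 6 (R):
6 5 0
4 3 8
2 1 7

After move 7 (R):
6 5 0
4 3 8
2 1 7

After move 8 (R):
6 5 0
4 3 8
2 1 7

After move 9 (D):
6 5 8
4 3 0
2 1 7

After move 10 (L):
6 5 8
4 0 3
2 1 7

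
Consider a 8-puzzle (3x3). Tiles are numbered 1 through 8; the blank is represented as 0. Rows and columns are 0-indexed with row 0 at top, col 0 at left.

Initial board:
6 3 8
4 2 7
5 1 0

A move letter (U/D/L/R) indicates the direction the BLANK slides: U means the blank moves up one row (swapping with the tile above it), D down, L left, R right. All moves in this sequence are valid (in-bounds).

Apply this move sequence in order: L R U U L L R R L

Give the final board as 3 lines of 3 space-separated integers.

Answer: 6 0 3
4 2 8
5 1 7

Derivation:
After move 1 (L):
6 3 8
4 2 7
5 0 1

After move 2 (R):
6 3 8
4 2 7
5 1 0

After move 3 (U):
6 3 8
4 2 0
5 1 7

After move 4 (U):
6 3 0
4 2 8
5 1 7

After move 5 (L):
6 0 3
4 2 8
5 1 7

After move 6 (L):
0 6 3
4 2 8
5 1 7

After move 7 (R):
6 0 3
4 2 8
5 1 7

After move 8 (R):
6 3 0
4 2 8
5 1 7

After move 9 (L):
6 0 3
4 2 8
5 1 7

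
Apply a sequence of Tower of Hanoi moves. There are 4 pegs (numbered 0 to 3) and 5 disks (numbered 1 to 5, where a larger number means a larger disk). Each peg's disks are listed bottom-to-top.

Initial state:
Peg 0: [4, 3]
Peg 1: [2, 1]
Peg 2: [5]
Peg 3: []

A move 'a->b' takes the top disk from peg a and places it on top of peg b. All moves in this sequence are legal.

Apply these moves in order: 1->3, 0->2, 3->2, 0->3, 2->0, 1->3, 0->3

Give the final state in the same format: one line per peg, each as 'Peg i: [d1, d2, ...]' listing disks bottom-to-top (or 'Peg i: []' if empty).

After move 1 (1->3):
Peg 0: [4, 3]
Peg 1: [2]
Peg 2: [5]
Peg 3: [1]

After move 2 (0->2):
Peg 0: [4]
Peg 1: [2]
Peg 2: [5, 3]
Peg 3: [1]

After move 3 (3->2):
Peg 0: [4]
Peg 1: [2]
Peg 2: [5, 3, 1]
Peg 3: []

After move 4 (0->3):
Peg 0: []
Peg 1: [2]
Peg 2: [5, 3, 1]
Peg 3: [4]

After move 5 (2->0):
Peg 0: [1]
Peg 1: [2]
Peg 2: [5, 3]
Peg 3: [4]

After move 6 (1->3):
Peg 0: [1]
Peg 1: []
Peg 2: [5, 3]
Peg 3: [4, 2]

After move 7 (0->3):
Peg 0: []
Peg 1: []
Peg 2: [5, 3]
Peg 3: [4, 2, 1]

Answer: Peg 0: []
Peg 1: []
Peg 2: [5, 3]
Peg 3: [4, 2, 1]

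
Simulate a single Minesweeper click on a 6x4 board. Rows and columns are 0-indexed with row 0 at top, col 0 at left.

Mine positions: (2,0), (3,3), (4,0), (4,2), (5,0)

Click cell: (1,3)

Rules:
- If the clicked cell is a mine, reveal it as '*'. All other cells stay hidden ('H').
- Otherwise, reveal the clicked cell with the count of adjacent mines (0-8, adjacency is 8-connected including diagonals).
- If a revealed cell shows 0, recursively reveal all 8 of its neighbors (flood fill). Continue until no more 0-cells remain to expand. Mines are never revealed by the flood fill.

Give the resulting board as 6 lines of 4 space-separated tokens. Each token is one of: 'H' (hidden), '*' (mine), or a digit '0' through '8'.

0 0 0 0
1 1 0 0
H 1 1 1
H H H H
H H H H
H H H H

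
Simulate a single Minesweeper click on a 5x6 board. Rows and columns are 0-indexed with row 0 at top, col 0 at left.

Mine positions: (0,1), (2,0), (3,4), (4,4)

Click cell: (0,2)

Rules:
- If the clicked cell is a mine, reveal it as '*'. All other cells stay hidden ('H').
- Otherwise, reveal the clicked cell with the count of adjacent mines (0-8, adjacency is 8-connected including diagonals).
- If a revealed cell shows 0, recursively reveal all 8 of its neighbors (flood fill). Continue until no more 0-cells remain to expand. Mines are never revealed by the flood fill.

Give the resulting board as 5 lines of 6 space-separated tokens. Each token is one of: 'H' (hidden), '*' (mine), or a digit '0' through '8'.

H H 1 H H H
H H H H H H
H H H H H H
H H H H H H
H H H H H H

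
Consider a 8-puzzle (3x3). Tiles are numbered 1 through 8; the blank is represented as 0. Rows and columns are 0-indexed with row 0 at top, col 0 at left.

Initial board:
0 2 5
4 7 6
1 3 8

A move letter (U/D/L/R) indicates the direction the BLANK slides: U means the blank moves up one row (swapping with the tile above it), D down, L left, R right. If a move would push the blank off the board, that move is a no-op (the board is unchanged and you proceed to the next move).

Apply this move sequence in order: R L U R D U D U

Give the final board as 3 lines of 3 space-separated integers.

Answer: 2 0 5
4 7 6
1 3 8

Derivation:
After move 1 (R):
2 0 5
4 7 6
1 3 8

After move 2 (L):
0 2 5
4 7 6
1 3 8

After move 3 (U):
0 2 5
4 7 6
1 3 8

After move 4 (R):
2 0 5
4 7 6
1 3 8

After move 5 (D):
2 7 5
4 0 6
1 3 8

After move 6 (U):
2 0 5
4 7 6
1 3 8

After move 7 (D):
2 7 5
4 0 6
1 3 8

After move 8 (U):
2 0 5
4 7 6
1 3 8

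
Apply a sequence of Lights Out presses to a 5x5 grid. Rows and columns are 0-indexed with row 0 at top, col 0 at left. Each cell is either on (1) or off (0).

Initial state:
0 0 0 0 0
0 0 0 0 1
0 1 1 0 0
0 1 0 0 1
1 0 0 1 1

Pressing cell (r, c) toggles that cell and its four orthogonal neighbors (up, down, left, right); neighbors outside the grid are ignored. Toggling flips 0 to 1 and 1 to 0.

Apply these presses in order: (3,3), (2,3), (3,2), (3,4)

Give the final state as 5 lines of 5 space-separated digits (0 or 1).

Answer: 0 0 0 0 0
0 0 0 1 1
0 1 1 0 0
0 0 0 0 1
1 0 1 0 0

Derivation:
After press 1 at (3,3):
0 0 0 0 0
0 0 0 0 1
0 1 1 1 0
0 1 1 1 0
1 0 0 0 1

After press 2 at (2,3):
0 0 0 0 0
0 0 0 1 1
0 1 0 0 1
0 1 1 0 0
1 0 0 0 1

After press 3 at (3,2):
0 0 0 0 0
0 0 0 1 1
0 1 1 0 1
0 0 0 1 0
1 0 1 0 1

After press 4 at (3,4):
0 0 0 0 0
0 0 0 1 1
0 1 1 0 0
0 0 0 0 1
1 0 1 0 0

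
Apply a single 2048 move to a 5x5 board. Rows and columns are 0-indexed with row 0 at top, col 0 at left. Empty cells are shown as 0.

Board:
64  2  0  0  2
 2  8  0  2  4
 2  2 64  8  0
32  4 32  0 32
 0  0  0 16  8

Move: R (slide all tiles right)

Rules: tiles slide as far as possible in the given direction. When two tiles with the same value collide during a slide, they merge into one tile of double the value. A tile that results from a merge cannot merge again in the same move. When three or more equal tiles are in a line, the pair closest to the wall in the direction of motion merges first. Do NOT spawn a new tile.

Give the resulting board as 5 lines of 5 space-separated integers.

Slide right:
row 0: [64, 2, 0, 0, 2] -> [0, 0, 0, 64, 4]
row 1: [2, 8, 0, 2, 4] -> [0, 2, 8, 2, 4]
row 2: [2, 2, 64, 8, 0] -> [0, 0, 4, 64, 8]
row 3: [32, 4, 32, 0, 32] -> [0, 0, 32, 4, 64]
row 4: [0, 0, 0, 16, 8] -> [0, 0, 0, 16, 8]

Answer:  0  0  0 64  4
 0  2  8  2  4
 0  0  4 64  8
 0  0 32  4 64
 0  0  0 16  8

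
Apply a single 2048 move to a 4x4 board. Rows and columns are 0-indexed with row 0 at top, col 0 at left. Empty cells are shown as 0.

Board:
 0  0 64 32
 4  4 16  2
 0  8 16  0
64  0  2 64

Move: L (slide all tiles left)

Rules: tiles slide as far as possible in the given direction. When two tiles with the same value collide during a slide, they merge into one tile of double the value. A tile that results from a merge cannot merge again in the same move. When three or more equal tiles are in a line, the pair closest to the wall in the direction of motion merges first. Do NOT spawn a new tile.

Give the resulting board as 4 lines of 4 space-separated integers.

Slide left:
row 0: [0, 0, 64, 32] -> [64, 32, 0, 0]
row 1: [4, 4, 16, 2] -> [8, 16, 2, 0]
row 2: [0, 8, 16, 0] -> [8, 16, 0, 0]
row 3: [64, 0, 2, 64] -> [64, 2, 64, 0]

Answer: 64 32  0  0
 8 16  2  0
 8 16  0  0
64  2 64  0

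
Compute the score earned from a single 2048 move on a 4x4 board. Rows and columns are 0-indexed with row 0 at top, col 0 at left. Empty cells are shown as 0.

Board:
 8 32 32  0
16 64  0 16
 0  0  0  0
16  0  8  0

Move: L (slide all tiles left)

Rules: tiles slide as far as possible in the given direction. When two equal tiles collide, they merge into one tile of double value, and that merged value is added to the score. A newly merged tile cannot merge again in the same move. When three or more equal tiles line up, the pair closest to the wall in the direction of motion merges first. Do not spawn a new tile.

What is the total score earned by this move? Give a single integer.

Slide left:
row 0: [8, 32, 32, 0] -> [8, 64, 0, 0]  score +64 (running 64)
row 1: [16, 64, 0, 16] -> [16, 64, 16, 0]  score +0 (running 64)
row 2: [0, 0, 0, 0] -> [0, 0, 0, 0]  score +0 (running 64)
row 3: [16, 0, 8, 0] -> [16, 8, 0, 0]  score +0 (running 64)
Board after move:
 8 64  0  0
16 64 16  0
 0  0  0  0
16  8  0  0

Answer: 64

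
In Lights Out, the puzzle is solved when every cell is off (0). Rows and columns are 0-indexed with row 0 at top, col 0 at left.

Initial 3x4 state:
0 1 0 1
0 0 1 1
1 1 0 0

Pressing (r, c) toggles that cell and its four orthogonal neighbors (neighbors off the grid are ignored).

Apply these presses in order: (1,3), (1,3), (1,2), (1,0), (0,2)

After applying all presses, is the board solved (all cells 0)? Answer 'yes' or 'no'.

Answer: no

Derivation:
After press 1 at (1,3):
0 1 0 0
0 0 0 0
1 1 0 1

After press 2 at (1,3):
0 1 0 1
0 0 1 1
1 1 0 0

After press 3 at (1,2):
0 1 1 1
0 1 0 0
1 1 1 0

After press 4 at (1,0):
1 1 1 1
1 0 0 0
0 1 1 0

After press 5 at (0,2):
1 0 0 0
1 0 1 0
0 1 1 0

Lights still on: 5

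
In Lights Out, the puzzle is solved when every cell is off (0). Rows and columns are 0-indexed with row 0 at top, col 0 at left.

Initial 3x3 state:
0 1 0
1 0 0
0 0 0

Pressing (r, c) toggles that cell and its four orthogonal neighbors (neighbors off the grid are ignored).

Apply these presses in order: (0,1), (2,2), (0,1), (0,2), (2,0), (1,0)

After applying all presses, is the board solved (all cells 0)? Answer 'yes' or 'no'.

After press 1 at (0,1):
1 0 1
1 1 0
0 0 0

After press 2 at (2,2):
1 0 1
1 1 1
0 1 1

After press 3 at (0,1):
0 1 0
1 0 1
0 1 1

After press 4 at (0,2):
0 0 1
1 0 0
0 1 1

After press 5 at (2,0):
0 0 1
0 0 0
1 0 1

After press 6 at (1,0):
1 0 1
1 1 0
0 0 1

Lights still on: 5

Answer: no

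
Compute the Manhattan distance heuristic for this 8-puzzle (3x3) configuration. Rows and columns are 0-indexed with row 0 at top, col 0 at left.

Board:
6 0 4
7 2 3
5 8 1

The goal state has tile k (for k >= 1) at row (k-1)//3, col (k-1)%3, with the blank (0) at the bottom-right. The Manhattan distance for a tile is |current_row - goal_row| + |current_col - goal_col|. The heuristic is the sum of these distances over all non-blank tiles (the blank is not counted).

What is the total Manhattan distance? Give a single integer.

Tile 6: at (0,0), goal (1,2), distance |0-1|+|0-2| = 3
Tile 4: at (0,2), goal (1,0), distance |0-1|+|2-0| = 3
Tile 7: at (1,0), goal (2,0), distance |1-2|+|0-0| = 1
Tile 2: at (1,1), goal (0,1), distance |1-0|+|1-1| = 1
Tile 3: at (1,2), goal (0,2), distance |1-0|+|2-2| = 1
Tile 5: at (2,0), goal (1,1), distance |2-1|+|0-1| = 2
Tile 8: at (2,1), goal (2,1), distance |2-2|+|1-1| = 0
Tile 1: at (2,2), goal (0,0), distance |2-0|+|2-0| = 4
Sum: 3 + 3 + 1 + 1 + 1 + 2 + 0 + 4 = 15

Answer: 15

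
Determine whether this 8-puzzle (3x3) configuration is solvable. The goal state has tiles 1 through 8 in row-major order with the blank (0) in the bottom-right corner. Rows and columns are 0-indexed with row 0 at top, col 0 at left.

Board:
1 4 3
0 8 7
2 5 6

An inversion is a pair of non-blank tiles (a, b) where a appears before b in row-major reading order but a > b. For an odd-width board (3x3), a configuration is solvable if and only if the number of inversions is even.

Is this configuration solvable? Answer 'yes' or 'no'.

Inversions (pairs i<j in row-major order where tile[i] > tile[j] > 0): 10
10 is even, so the puzzle is solvable.

Answer: yes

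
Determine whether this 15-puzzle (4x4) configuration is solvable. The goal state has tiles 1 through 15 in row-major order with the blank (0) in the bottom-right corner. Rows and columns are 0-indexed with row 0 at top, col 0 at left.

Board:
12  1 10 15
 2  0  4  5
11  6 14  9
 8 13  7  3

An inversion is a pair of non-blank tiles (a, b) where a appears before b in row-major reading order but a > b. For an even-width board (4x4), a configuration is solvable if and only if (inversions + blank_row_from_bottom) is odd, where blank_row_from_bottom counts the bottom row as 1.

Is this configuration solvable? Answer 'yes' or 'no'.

Inversions: 51
Blank is in row 1 (0-indexed from top), which is row 3 counting from the bottom (bottom = 1).
51 + 3 = 54, which is even, so the puzzle is not solvable.

Answer: no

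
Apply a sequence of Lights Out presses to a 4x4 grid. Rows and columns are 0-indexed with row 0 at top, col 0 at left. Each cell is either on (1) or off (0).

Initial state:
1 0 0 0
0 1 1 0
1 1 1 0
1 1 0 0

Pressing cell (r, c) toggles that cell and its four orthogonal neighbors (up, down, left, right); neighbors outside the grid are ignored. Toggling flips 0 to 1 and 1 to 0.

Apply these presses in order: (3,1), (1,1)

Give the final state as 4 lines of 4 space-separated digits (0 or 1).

After press 1 at (3,1):
1 0 0 0
0 1 1 0
1 0 1 0
0 0 1 0

After press 2 at (1,1):
1 1 0 0
1 0 0 0
1 1 1 0
0 0 1 0

Answer: 1 1 0 0
1 0 0 0
1 1 1 0
0 0 1 0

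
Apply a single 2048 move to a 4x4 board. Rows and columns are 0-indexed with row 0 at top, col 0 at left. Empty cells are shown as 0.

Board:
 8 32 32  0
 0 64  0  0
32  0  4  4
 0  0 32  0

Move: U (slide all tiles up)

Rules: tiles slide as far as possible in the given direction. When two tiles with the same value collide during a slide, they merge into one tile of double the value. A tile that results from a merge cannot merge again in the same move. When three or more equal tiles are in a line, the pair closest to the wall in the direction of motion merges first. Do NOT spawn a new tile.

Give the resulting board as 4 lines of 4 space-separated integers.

Slide up:
col 0: [8, 0, 32, 0] -> [8, 32, 0, 0]
col 1: [32, 64, 0, 0] -> [32, 64, 0, 0]
col 2: [32, 0, 4, 32] -> [32, 4, 32, 0]
col 3: [0, 0, 4, 0] -> [4, 0, 0, 0]

Answer:  8 32 32  4
32 64  4  0
 0  0 32  0
 0  0  0  0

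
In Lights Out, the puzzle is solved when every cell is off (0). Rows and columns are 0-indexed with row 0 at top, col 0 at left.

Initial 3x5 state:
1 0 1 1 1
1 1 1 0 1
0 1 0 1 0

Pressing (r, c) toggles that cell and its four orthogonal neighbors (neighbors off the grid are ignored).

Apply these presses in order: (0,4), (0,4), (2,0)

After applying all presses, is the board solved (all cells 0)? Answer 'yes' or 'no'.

After press 1 at (0,4):
1 0 1 0 0
1 1 1 0 0
0 1 0 1 0

After press 2 at (0,4):
1 0 1 1 1
1 1 1 0 1
0 1 0 1 0

After press 3 at (2,0):
1 0 1 1 1
0 1 1 0 1
1 0 0 1 0

Lights still on: 9

Answer: no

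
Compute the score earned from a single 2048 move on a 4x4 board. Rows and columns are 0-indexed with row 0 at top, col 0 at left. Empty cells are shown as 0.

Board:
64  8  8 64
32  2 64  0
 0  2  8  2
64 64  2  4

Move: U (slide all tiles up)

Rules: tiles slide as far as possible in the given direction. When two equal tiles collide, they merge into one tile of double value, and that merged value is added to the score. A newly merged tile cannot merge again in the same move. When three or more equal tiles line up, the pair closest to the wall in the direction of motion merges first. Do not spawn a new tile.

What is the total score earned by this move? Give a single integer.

Answer: 4

Derivation:
Slide up:
col 0: [64, 32, 0, 64] -> [64, 32, 64, 0]  score +0 (running 0)
col 1: [8, 2, 2, 64] -> [8, 4, 64, 0]  score +4 (running 4)
col 2: [8, 64, 8, 2] -> [8, 64, 8, 2]  score +0 (running 4)
col 3: [64, 0, 2, 4] -> [64, 2, 4, 0]  score +0 (running 4)
Board after move:
64  8  8 64
32  4 64  2
64 64  8  4
 0  0  2  0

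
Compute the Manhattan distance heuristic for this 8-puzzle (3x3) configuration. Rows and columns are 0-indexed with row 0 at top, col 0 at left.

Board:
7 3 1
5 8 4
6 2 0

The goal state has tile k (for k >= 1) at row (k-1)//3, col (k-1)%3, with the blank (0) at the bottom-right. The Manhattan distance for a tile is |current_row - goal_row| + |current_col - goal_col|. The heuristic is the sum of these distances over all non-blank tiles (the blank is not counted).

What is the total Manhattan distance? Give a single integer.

Tile 7: (0,0)->(2,0) = 2
Tile 3: (0,1)->(0,2) = 1
Tile 1: (0,2)->(0,0) = 2
Tile 5: (1,0)->(1,1) = 1
Tile 8: (1,1)->(2,1) = 1
Tile 4: (1,2)->(1,0) = 2
Tile 6: (2,0)->(1,2) = 3
Tile 2: (2,1)->(0,1) = 2
Sum: 2 + 1 + 2 + 1 + 1 + 2 + 3 + 2 = 14

Answer: 14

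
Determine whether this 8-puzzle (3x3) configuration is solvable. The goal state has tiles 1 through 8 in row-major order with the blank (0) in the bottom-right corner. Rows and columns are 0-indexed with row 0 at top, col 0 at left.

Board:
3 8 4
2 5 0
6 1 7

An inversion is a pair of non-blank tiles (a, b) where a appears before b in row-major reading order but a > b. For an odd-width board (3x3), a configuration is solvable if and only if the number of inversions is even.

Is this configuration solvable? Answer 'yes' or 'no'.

Answer: no

Derivation:
Inversions (pairs i<j in row-major order where tile[i] > tile[j] > 0): 13
13 is odd, so the puzzle is not solvable.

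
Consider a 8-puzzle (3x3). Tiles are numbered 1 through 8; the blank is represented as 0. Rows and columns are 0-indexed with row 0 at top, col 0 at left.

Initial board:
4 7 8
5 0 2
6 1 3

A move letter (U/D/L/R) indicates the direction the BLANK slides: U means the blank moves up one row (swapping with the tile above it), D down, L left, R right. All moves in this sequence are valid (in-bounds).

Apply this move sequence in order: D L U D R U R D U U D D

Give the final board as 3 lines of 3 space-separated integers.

After move 1 (D):
4 7 8
5 1 2
6 0 3

After move 2 (L):
4 7 8
5 1 2
0 6 3

After move 3 (U):
4 7 8
0 1 2
5 6 3

After move 4 (D):
4 7 8
5 1 2
0 6 3

After move 5 (R):
4 7 8
5 1 2
6 0 3

After move 6 (U):
4 7 8
5 0 2
6 1 3

After move 7 (R):
4 7 8
5 2 0
6 1 3

After move 8 (D):
4 7 8
5 2 3
6 1 0

After move 9 (U):
4 7 8
5 2 0
6 1 3

After move 10 (U):
4 7 0
5 2 8
6 1 3

After move 11 (D):
4 7 8
5 2 0
6 1 3

After move 12 (D):
4 7 8
5 2 3
6 1 0

Answer: 4 7 8
5 2 3
6 1 0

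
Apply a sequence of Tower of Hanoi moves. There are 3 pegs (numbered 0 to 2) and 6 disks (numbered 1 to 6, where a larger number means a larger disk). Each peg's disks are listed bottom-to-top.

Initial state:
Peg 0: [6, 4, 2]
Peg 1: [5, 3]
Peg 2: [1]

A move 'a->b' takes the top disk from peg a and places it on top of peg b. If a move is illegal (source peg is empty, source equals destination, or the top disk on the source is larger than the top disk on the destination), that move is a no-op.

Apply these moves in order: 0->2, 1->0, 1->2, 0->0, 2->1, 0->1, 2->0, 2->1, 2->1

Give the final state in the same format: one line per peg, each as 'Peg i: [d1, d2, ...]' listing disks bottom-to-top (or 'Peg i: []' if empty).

After move 1 (0->2):
Peg 0: [6, 4, 2]
Peg 1: [5, 3]
Peg 2: [1]

After move 2 (1->0):
Peg 0: [6, 4, 2]
Peg 1: [5, 3]
Peg 2: [1]

After move 3 (1->2):
Peg 0: [6, 4, 2]
Peg 1: [5, 3]
Peg 2: [1]

After move 4 (0->0):
Peg 0: [6, 4, 2]
Peg 1: [5, 3]
Peg 2: [1]

After move 5 (2->1):
Peg 0: [6, 4, 2]
Peg 1: [5, 3, 1]
Peg 2: []

After move 6 (0->1):
Peg 0: [6, 4, 2]
Peg 1: [5, 3, 1]
Peg 2: []

After move 7 (2->0):
Peg 0: [6, 4, 2]
Peg 1: [5, 3, 1]
Peg 2: []

After move 8 (2->1):
Peg 0: [6, 4, 2]
Peg 1: [5, 3, 1]
Peg 2: []

After move 9 (2->1):
Peg 0: [6, 4, 2]
Peg 1: [5, 3, 1]
Peg 2: []

Answer: Peg 0: [6, 4, 2]
Peg 1: [5, 3, 1]
Peg 2: []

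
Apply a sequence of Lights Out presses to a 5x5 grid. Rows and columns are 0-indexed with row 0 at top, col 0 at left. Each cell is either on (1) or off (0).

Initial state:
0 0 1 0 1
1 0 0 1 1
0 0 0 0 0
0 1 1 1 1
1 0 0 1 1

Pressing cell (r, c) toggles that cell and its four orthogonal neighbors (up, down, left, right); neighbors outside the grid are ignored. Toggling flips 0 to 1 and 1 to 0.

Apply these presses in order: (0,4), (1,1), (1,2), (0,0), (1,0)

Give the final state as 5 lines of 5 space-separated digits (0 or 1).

After press 1 at (0,4):
0 0 1 1 0
1 0 0 1 0
0 0 0 0 0
0 1 1 1 1
1 0 0 1 1

After press 2 at (1,1):
0 1 1 1 0
0 1 1 1 0
0 1 0 0 0
0 1 1 1 1
1 0 0 1 1

After press 3 at (1,2):
0 1 0 1 0
0 0 0 0 0
0 1 1 0 0
0 1 1 1 1
1 0 0 1 1

After press 4 at (0,0):
1 0 0 1 0
1 0 0 0 0
0 1 1 0 0
0 1 1 1 1
1 0 0 1 1

After press 5 at (1,0):
0 0 0 1 0
0 1 0 0 0
1 1 1 0 0
0 1 1 1 1
1 0 0 1 1

Answer: 0 0 0 1 0
0 1 0 0 0
1 1 1 0 0
0 1 1 1 1
1 0 0 1 1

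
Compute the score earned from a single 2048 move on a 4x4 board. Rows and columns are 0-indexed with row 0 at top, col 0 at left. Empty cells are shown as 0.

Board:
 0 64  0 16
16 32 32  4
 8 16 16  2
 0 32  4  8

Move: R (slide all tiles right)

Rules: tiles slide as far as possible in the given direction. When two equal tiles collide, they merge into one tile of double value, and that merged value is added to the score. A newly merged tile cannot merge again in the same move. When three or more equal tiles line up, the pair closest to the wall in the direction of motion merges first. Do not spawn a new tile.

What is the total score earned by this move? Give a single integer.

Slide right:
row 0: [0, 64, 0, 16] -> [0, 0, 64, 16]  score +0 (running 0)
row 1: [16, 32, 32, 4] -> [0, 16, 64, 4]  score +64 (running 64)
row 2: [8, 16, 16, 2] -> [0, 8, 32, 2]  score +32 (running 96)
row 3: [0, 32, 4, 8] -> [0, 32, 4, 8]  score +0 (running 96)
Board after move:
 0  0 64 16
 0 16 64  4
 0  8 32  2
 0 32  4  8

Answer: 96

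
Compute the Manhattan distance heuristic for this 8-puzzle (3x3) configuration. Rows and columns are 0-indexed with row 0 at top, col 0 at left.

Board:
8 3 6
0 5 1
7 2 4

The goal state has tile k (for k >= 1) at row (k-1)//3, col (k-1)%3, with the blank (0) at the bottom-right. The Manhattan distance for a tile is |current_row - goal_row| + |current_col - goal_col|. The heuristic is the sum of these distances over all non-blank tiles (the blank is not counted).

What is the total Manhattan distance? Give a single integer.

Answer: 13

Derivation:
Tile 8: at (0,0), goal (2,1), distance |0-2|+|0-1| = 3
Tile 3: at (0,1), goal (0,2), distance |0-0|+|1-2| = 1
Tile 6: at (0,2), goal (1,2), distance |0-1|+|2-2| = 1
Tile 5: at (1,1), goal (1,1), distance |1-1|+|1-1| = 0
Tile 1: at (1,2), goal (0,0), distance |1-0|+|2-0| = 3
Tile 7: at (2,0), goal (2,0), distance |2-2|+|0-0| = 0
Tile 2: at (2,1), goal (0,1), distance |2-0|+|1-1| = 2
Tile 4: at (2,2), goal (1,0), distance |2-1|+|2-0| = 3
Sum: 3 + 1 + 1 + 0 + 3 + 0 + 2 + 3 = 13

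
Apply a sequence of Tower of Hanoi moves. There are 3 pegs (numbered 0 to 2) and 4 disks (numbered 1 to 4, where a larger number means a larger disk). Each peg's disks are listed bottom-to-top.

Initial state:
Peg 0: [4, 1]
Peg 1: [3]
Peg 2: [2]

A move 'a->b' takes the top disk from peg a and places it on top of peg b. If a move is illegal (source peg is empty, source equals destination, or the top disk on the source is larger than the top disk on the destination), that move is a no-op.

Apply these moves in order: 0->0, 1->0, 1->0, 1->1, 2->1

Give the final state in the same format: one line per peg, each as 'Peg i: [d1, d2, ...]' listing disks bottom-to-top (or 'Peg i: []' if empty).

Answer: Peg 0: [4, 1]
Peg 1: [3, 2]
Peg 2: []

Derivation:
After move 1 (0->0):
Peg 0: [4, 1]
Peg 1: [3]
Peg 2: [2]

After move 2 (1->0):
Peg 0: [4, 1]
Peg 1: [3]
Peg 2: [2]

After move 3 (1->0):
Peg 0: [4, 1]
Peg 1: [3]
Peg 2: [2]

After move 4 (1->1):
Peg 0: [4, 1]
Peg 1: [3]
Peg 2: [2]

After move 5 (2->1):
Peg 0: [4, 1]
Peg 1: [3, 2]
Peg 2: []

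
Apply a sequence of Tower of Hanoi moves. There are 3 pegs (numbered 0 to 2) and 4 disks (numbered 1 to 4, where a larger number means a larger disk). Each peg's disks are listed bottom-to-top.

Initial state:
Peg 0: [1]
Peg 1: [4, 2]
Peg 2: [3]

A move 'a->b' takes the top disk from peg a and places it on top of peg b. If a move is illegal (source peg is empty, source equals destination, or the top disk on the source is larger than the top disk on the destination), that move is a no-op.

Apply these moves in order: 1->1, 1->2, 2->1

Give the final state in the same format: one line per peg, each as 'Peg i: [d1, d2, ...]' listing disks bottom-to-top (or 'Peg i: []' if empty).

Answer: Peg 0: [1]
Peg 1: [4, 2]
Peg 2: [3]

Derivation:
After move 1 (1->1):
Peg 0: [1]
Peg 1: [4, 2]
Peg 2: [3]

After move 2 (1->2):
Peg 0: [1]
Peg 1: [4]
Peg 2: [3, 2]

After move 3 (2->1):
Peg 0: [1]
Peg 1: [4, 2]
Peg 2: [3]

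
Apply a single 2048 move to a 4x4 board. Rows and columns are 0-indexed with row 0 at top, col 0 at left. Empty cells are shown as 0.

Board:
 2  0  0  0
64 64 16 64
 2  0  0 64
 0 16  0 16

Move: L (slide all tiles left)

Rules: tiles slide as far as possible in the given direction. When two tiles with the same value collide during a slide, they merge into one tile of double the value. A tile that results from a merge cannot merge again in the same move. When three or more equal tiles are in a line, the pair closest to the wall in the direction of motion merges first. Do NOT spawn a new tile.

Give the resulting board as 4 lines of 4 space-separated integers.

Slide left:
row 0: [2, 0, 0, 0] -> [2, 0, 0, 0]
row 1: [64, 64, 16, 64] -> [128, 16, 64, 0]
row 2: [2, 0, 0, 64] -> [2, 64, 0, 0]
row 3: [0, 16, 0, 16] -> [32, 0, 0, 0]

Answer:   2   0   0   0
128  16  64   0
  2  64   0   0
 32   0   0   0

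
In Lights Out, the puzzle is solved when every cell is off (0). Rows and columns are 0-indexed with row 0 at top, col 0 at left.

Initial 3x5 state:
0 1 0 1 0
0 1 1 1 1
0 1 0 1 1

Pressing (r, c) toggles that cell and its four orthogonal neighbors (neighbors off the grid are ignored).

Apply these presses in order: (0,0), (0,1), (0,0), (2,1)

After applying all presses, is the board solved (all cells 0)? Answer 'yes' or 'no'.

Answer: no

Derivation:
After press 1 at (0,0):
1 0 0 1 0
1 1 1 1 1
0 1 0 1 1

After press 2 at (0,1):
0 1 1 1 0
1 0 1 1 1
0 1 0 1 1

After press 3 at (0,0):
1 0 1 1 0
0 0 1 1 1
0 1 0 1 1

After press 4 at (2,1):
1 0 1 1 0
0 1 1 1 1
1 0 1 1 1

Lights still on: 11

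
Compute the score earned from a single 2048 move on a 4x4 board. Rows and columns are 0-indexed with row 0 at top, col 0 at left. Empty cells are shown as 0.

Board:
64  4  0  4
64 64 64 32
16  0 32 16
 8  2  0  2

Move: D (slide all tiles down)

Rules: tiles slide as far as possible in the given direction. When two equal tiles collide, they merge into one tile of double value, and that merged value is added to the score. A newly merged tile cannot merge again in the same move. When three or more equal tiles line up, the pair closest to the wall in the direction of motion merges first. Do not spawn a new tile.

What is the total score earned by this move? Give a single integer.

Slide down:
col 0: [64, 64, 16, 8] -> [0, 128, 16, 8]  score +128 (running 128)
col 1: [4, 64, 0, 2] -> [0, 4, 64, 2]  score +0 (running 128)
col 2: [0, 64, 32, 0] -> [0, 0, 64, 32]  score +0 (running 128)
col 3: [4, 32, 16, 2] -> [4, 32, 16, 2]  score +0 (running 128)
Board after move:
  0   0   0   4
128   4   0  32
 16  64  64  16
  8   2  32   2

Answer: 128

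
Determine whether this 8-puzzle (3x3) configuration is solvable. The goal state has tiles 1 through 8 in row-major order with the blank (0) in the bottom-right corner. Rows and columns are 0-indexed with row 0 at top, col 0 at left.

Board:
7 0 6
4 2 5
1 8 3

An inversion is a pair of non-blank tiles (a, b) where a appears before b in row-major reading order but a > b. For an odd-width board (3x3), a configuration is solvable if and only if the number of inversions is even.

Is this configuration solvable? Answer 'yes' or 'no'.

Inversions (pairs i<j in row-major order where tile[i] > tile[j] > 0): 18
18 is even, so the puzzle is solvable.

Answer: yes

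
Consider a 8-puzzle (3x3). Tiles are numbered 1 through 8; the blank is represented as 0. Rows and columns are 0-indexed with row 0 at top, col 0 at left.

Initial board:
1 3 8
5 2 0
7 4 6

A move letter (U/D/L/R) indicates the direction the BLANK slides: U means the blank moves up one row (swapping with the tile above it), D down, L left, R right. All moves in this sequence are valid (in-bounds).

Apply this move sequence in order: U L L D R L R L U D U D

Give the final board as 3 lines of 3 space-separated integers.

After move 1 (U):
1 3 0
5 2 8
7 4 6

After move 2 (L):
1 0 3
5 2 8
7 4 6

After move 3 (L):
0 1 3
5 2 8
7 4 6

After move 4 (D):
5 1 3
0 2 8
7 4 6

After move 5 (R):
5 1 3
2 0 8
7 4 6

After move 6 (L):
5 1 3
0 2 8
7 4 6

After move 7 (R):
5 1 3
2 0 8
7 4 6

After move 8 (L):
5 1 3
0 2 8
7 4 6

After move 9 (U):
0 1 3
5 2 8
7 4 6

After move 10 (D):
5 1 3
0 2 8
7 4 6

After move 11 (U):
0 1 3
5 2 8
7 4 6

After move 12 (D):
5 1 3
0 2 8
7 4 6

Answer: 5 1 3
0 2 8
7 4 6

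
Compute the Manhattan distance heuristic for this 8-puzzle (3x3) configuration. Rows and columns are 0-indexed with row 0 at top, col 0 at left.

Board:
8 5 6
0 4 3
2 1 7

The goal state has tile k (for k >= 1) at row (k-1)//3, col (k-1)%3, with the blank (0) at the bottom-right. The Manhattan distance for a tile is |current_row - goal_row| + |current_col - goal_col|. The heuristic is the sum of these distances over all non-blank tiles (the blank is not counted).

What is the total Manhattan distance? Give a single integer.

Tile 8: (0,0)->(2,1) = 3
Tile 5: (0,1)->(1,1) = 1
Tile 6: (0,2)->(1,2) = 1
Tile 4: (1,1)->(1,0) = 1
Tile 3: (1,2)->(0,2) = 1
Tile 2: (2,0)->(0,1) = 3
Tile 1: (2,1)->(0,0) = 3
Tile 7: (2,2)->(2,0) = 2
Sum: 3 + 1 + 1 + 1 + 1 + 3 + 3 + 2 = 15

Answer: 15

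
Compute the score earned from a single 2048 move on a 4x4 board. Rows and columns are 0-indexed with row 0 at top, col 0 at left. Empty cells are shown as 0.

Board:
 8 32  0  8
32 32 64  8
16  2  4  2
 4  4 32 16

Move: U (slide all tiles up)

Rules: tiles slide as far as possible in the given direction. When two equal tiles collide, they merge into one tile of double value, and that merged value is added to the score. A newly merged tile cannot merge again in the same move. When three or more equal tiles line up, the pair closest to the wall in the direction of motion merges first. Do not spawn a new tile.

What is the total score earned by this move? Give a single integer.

Answer: 80

Derivation:
Slide up:
col 0: [8, 32, 16, 4] -> [8, 32, 16, 4]  score +0 (running 0)
col 1: [32, 32, 2, 4] -> [64, 2, 4, 0]  score +64 (running 64)
col 2: [0, 64, 4, 32] -> [64, 4, 32, 0]  score +0 (running 64)
col 3: [8, 8, 2, 16] -> [16, 2, 16, 0]  score +16 (running 80)
Board after move:
 8 64 64 16
32  2  4  2
16  4 32 16
 4  0  0  0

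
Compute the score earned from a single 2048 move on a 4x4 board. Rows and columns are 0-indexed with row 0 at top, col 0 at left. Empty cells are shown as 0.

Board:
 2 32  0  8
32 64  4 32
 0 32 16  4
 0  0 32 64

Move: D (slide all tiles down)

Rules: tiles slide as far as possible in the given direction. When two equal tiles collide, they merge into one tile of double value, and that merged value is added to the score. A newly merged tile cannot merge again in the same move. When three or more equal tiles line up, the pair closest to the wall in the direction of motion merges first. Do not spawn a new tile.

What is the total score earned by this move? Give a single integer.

Answer: 0

Derivation:
Slide down:
col 0: [2, 32, 0, 0] -> [0, 0, 2, 32]  score +0 (running 0)
col 1: [32, 64, 32, 0] -> [0, 32, 64, 32]  score +0 (running 0)
col 2: [0, 4, 16, 32] -> [0, 4, 16, 32]  score +0 (running 0)
col 3: [8, 32, 4, 64] -> [8, 32, 4, 64]  score +0 (running 0)
Board after move:
 0  0  0  8
 0 32  4 32
 2 64 16  4
32 32 32 64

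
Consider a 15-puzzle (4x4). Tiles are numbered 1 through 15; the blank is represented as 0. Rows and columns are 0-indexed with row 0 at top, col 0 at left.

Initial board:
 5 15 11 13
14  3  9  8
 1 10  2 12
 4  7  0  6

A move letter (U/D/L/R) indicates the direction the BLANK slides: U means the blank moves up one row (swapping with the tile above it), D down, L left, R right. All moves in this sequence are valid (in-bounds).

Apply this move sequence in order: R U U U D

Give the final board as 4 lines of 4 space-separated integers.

Answer:  5 15 11 13
14  3  9  0
 1 10  2  8
 4  7  6 12

Derivation:
After move 1 (R):
 5 15 11 13
14  3  9  8
 1 10  2 12
 4  7  6  0

After move 2 (U):
 5 15 11 13
14  3  9  8
 1 10  2  0
 4  7  6 12

After move 3 (U):
 5 15 11 13
14  3  9  0
 1 10  2  8
 4  7  6 12

After move 4 (U):
 5 15 11  0
14  3  9 13
 1 10  2  8
 4  7  6 12

After move 5 (D):
 5 15 11 13
14  3  9  0
 1 10  2  8
 4  7  6 12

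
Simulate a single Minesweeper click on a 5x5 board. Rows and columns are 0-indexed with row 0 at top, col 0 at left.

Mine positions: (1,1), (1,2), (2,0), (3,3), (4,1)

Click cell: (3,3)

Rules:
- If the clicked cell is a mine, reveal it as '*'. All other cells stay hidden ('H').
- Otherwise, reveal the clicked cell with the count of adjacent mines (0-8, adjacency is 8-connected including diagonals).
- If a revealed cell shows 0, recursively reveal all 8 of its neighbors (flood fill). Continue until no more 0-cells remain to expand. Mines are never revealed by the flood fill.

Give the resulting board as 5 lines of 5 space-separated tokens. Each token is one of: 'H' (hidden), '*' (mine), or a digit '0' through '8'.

H H H H H
H H H H H
H H H H H
H H H * H
H H H H H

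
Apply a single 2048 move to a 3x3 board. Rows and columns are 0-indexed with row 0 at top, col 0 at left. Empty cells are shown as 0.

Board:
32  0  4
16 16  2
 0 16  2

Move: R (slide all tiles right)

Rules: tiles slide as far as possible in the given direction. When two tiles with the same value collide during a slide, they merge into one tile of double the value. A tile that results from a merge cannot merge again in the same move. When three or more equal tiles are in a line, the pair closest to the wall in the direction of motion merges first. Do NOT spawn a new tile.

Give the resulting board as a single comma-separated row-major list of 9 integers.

Slide right:
row 0: [32, 0, 4] -> [0, 32, 4]
row 1: [16, 16, 2] -> [0, 32, 2]
row 2: [0, 16, 2] -> [0, 16, 2]

Answer: 0, 32, 4, 0, 32, 2, 0, 16, 2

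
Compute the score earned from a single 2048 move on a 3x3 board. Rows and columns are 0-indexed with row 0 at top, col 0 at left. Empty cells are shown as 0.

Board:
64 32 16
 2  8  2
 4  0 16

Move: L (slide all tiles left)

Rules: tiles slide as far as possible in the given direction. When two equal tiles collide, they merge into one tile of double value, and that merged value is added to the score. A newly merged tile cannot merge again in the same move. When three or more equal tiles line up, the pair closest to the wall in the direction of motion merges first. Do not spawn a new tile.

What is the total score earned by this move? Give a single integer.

Slide left:
row 0: [64, 32, 16] -> [64, 32, 16]  score +0 (running 0)
row 1: [2, 8, 2] -> [2, 8, 2]  score +0 (running 0)
row 2: [4, 0, 16] -> [4, 16, 0]  score +0 (running 0)
Board after move:
64 32 16
 2  8  2
 4 16  0

Answer: 0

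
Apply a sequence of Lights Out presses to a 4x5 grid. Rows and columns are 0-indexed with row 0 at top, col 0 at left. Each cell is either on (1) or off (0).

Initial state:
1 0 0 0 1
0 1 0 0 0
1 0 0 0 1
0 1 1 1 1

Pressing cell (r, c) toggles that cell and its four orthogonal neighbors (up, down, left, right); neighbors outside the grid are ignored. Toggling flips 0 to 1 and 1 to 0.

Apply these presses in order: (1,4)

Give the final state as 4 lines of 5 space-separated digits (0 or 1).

Answer: 1 0 0 0 0
0 1 0 1 1
1 0 0 0 0
0 1 1 1 1

Derivation:
After press 1 at (1,4):
1 0 0 0 0
0 1 0 1 1
1 0 0 0 0
0 1 1 1 1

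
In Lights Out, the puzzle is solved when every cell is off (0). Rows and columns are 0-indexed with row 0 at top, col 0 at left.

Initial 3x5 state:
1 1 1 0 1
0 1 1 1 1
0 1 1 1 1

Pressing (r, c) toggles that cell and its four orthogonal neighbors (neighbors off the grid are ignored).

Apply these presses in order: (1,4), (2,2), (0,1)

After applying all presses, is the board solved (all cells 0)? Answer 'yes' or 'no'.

Answer: yes

Derivation:
After press 1 at (1,4):
1 1 1 0 0
0 1 1 0 0
0 1 1 1 0

After press 2 at (2,2):
1 1 1 0 0
0 1 0 0 0
0 0 0 0 0

After press 3 at (0,1):
0 0 0 0 0
0 0 0 0 0
0 0 0 0 0

Lights still on: 0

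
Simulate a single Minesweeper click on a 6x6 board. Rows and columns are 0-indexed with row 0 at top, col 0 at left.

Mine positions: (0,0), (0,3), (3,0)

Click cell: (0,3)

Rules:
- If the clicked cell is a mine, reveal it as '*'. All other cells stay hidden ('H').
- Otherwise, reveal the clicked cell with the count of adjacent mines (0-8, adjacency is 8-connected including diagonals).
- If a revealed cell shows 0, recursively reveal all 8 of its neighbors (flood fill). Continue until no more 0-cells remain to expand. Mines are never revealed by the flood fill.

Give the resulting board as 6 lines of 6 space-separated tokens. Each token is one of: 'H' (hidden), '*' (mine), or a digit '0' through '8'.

H H H * H H
H H H H H H
H H H H H H
H H H H H H
H H H H H H
H H H H H H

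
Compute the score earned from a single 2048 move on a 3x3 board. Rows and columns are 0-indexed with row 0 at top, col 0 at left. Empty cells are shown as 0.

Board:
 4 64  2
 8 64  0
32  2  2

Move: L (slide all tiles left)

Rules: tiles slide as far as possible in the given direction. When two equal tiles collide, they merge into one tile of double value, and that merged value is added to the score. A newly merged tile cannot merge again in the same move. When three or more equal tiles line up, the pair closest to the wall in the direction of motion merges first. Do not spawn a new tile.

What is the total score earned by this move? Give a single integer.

Answer: 4

Derivation:
Slide left:
row 0: [4, 64, 2] -> [4, 64, 2]  score +0 (running 0)
row 1: [8, 64, 0] -> [8, 64, 0]  score +0 (running 0)
row 2: [32, 2, 2] -> [32, 4, 0]  score +4 (running 4)
Board after move:
 4 64  2
 8 64  0
32  4  0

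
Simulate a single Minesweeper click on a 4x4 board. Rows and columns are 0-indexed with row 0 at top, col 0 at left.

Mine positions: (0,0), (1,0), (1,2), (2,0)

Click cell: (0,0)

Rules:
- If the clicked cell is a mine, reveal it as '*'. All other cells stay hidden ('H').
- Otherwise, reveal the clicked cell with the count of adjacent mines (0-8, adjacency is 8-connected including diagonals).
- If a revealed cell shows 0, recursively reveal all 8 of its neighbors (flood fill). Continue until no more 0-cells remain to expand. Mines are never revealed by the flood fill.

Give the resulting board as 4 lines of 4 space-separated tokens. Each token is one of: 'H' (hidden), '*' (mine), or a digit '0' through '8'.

* H H H
H H H H
H H H H
H H H H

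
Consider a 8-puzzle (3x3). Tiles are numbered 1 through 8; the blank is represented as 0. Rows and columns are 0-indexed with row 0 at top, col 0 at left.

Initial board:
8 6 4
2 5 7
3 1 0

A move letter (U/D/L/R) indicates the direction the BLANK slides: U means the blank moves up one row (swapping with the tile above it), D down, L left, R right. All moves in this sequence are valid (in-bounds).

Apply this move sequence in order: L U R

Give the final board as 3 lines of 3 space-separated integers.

Answer: 8 6 4
2 7 0
3 5 1

Derivation:
After move 1 (L):
8 6 4
2 5 7
3 0 1

After move 2 (U):
8 6 4
2 0 7
3 5 1

After move 3 (R):
8 6 4
2 7 0
3 5 1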